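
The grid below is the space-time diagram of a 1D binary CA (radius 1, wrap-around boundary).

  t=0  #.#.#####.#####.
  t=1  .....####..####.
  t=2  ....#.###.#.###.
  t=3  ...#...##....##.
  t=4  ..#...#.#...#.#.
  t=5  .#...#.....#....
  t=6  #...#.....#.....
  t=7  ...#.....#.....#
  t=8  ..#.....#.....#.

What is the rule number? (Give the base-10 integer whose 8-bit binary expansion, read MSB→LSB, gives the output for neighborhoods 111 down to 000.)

  ###|#  b7=1 t=0,i=5
  ##.|#  b6=1 t=0,i=8
  #.#|.  b5=0 t=0,i=1
  #..|.  b4=0 t=1,i=9
  .##|.  b3=0 t=0,i=4
  .#.|.  b2=0 t=0,i=0
  ..#|#  b1=1 t=1,i=4
  ...|.  b0=0 t=1,i=0
  bits 11000010 = 194

194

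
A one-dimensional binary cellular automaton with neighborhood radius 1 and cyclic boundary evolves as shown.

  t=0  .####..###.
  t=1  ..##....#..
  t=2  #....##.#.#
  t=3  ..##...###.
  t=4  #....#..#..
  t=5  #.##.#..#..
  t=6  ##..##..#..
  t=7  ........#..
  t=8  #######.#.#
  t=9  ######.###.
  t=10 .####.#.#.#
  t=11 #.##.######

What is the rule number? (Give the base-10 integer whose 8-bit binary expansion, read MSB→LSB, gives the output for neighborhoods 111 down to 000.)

165

  nb ###: next=#  (t=0,i=2, bit7=1)
  nb ##.: next=.  (t=0,i=4, bit6=0)
  nb #.#: next=#  (t=2,i=7, bit5=1)
  nb #..: next=.  (t=0,i=5, bit4=0)
  nb .##: next=.  (t=0,i=1, bit3=0)
  nb .#.: next=#  (t=1,i=8, bit2=1)
  nb ..#: next=.  (t=0,i=0, bit1=0)
  nb ...: next=#  (t=1,i=0, bit0=1)
  bits 10100101 = 165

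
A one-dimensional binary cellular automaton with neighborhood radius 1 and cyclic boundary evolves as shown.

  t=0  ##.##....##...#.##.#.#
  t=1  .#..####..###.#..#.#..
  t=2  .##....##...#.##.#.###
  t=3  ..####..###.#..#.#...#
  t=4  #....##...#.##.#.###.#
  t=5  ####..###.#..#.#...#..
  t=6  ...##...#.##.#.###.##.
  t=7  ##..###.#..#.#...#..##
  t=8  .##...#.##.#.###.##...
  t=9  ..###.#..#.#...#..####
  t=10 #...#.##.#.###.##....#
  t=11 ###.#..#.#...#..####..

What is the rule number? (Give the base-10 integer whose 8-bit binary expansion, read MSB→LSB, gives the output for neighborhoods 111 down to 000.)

  [7] ### => .  t=0,i=0
  [6] ##. => #  t=0,i=1
  [5] #.# => .  t=0,i=2
  [4] #.. => #  t=0,i=5
  [3] .## => .  t=0,i=3
  [2] .#. => #  t=0,i=14
  [1] ..# => .  t=0,i=8
  [0] ... => #  t=0,i=6
  bits 01010101 = 85

85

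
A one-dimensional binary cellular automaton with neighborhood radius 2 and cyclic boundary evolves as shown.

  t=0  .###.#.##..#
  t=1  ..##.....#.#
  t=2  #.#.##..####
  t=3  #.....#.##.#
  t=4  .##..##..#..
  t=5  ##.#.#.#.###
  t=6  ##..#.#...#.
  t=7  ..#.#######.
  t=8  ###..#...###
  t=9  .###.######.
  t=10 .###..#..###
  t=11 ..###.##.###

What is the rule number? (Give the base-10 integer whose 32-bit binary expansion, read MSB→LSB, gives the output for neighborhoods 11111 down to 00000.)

1930684412

  ##### -> .   bit 31 = 0  t=2,i=10
  ####. -> #   bit 30 = 1  t=2,i=11
  ###.# -> #   bit 29 = 1  t=0,i=3
  ###.. -> #   bit 28 = 1  t=7,i=10
  ##.## -> .   bit 27 = 0  t=3,i=10
  ##.#. -> .   bit 26 = 0  t=0,i=4
  ##..# -> #   bit 25 = 1  t=0,i=9
  ##... -> #   bit 24 = 1  t=1,i=4
  #.### -> .   bit 23 = 0  t=0,i=1
  #.##. -> .   bit 22 = 0  t=0,i=7
  #.#.# -> .   bit 21 = 0  t=0,i=5
  #.#.. -> #   bit 20 = 1  t=1,i=11
  #..## -> .   bit 19 = 0  t=1,i=1
  #..#. -> .   bit 18 = 0  t=0,i=10
  #...# -> #   bit 17 = 1  t=4,i=11
  #.... -> #   bit 16 = 1  t=1,i=5
  .#### -> #   bit 15 = 1  t=2,i=9
  .###. -> #   bit 14 = 1  t=0,i=2
  .##.# -> #   bit 13 = 1  t=3,i=9
  .##.. -> .   bit 12 = 0  t=0,i=8
  .#.## -> .   bit 11 = 0  t=0,i=0
  .#.#. -> #   bit 10 = 1  t=1,i=10
  .#..# -> #   bit 9 = 1  t=1,i=0
  .#... -> #   bit 8 = 1  t=4,i=10
  ..### -> #   bit 7 = 1  t=2,i=8
  ..##. -> #   bit 6 = 1  t=1,i=2
  ..#.# -> #   bit 5 = 1  t=0,i=11
  ..#.. -> #   bit 4 = 1  t=4,i=9
  ...## -> #   bit 3 = 1  t=4,i=0
  ...#. -> #   bit 2 = 1  t=1,i=8
  ....# -> .   bit 1 = 0  t=1,i=7
  ..... -> .   bit 0 = 0  t=1,i=6
  bits 01110011000100111110011111111100 = 1930684412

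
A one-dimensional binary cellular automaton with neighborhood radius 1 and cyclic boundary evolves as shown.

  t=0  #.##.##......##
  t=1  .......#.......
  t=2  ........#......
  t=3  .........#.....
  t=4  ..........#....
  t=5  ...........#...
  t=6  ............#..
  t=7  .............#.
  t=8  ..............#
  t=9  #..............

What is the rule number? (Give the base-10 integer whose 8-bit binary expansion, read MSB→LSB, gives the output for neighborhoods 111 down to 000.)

16

  ###|.  b7=0 t=0,i=14
  ##.|.  b6=0 t=0,i=0
  #.#|.  b5=0 t=0,i=1
  #..|#  b4=1 t=0,i=7
  .##|.  b3=0 t=0,i=2
  .#.|.  b2=0 t=1,i=7
  ..#|.  b1=0 t=0,i=12
  ...|.  b0=0 t=0,i=8
  bits 00010000 = 16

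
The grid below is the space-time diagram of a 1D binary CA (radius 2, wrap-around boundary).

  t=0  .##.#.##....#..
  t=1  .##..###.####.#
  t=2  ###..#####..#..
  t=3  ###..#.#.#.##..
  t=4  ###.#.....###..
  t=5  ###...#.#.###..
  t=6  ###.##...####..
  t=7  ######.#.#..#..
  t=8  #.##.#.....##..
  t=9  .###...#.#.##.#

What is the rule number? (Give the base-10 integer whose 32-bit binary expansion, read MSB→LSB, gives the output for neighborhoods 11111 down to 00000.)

  [31] ##### => #  t=2,i=7
  [30] ####. => .  t=1,i=11
  [29] ###.# => #  t=1,i=7
  [28] ###.. => #  t=2,i=2
  [27] ##.## => #  t=1,i=8
  [26] ##.#. => .  t=0,i=3
  [25] ##..# => .  t=1,i=3
  [24] ##... => .  t=0,i=8
  [23] #.### => #  t=1,i=9
  [22] #.##. => #  t=0,i=6
  [21] #.#.# => .  t=0,i=4
  [20] #.#.. => .  t=4,i=4
  [19] #..## => .  t=1,i=4
  [18] #..#. => #  t=2,i=11
  [17] #...# => #  t=0,i=14
  [16] #.... => #  t=0,i=9
  [15] .#### => .  t=1,i=10
  [14] .###. => #  t=1,i=6
  [13] .##.# => #  t=0,i=2
  [12] .##.. => #  t=0,i=7
  [11] .#.## => #  t=0,i=5
  [10] .#.#. => .  t=3,i=6
  [9] .#..# => .  t=2,i=13
  [8] .#... => .  t=0,i=13
  [7] ..### => #  t=1,i=5
  [6] ..##. => #  t=0,i=1
  [5] ..#.# => .  t=3,i=5
  [4] ..#.. => #  t=0,i=12
  [3] ...## => .  t=0,i=0
  [2] ...#. => #  t=0,i=11
  [1] ....# => #  t=0,i=10
  [0] ..... => .  t=4,i=7
  bits 10111000110001110111100011010110 = 3100080342

3100080342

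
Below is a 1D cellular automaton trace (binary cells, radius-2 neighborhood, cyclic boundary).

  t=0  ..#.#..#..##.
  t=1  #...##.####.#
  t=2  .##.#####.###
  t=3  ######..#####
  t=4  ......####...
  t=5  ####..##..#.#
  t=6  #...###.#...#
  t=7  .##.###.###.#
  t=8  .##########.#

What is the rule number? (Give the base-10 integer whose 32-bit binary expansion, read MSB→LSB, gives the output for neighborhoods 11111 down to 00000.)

737862609

  #####|.  b31=0 t=2,i=6
  ####.|.  b30=0 t=1,i=9
  ###.#|#  b29=1 t=1,i=10
  ###..|.  b28=0 t=3,i=5
  ##.##|#  b27=1 t=1,i=6
  ##.#.|.  b26=0 t=6,i=7
  ##..#|#  b25=1 t=3,i=6
  ##...|#  b24=1 t=0,i=12
  #.###|#  b23=1 t=1,i=7
  #.##.|#  b22=1 t=1,i=12
  #.#.#|#  b21=1 t=7,i=12
  #.#..|#  b20=1 t=0,i=4
  #..##|#  b19=1 t=0,i=9
  #..#.|.  b18=0 t=0,i=6
  #...#|#  b17=1 t=0,i=0
  #....|.  b16=0 t=4,i=11
  .####|#  b15=1 t=1,i=8
  .###.|#  b14=1 t=2,i=11
  .##.#|#  b13=1 t=1,i=5
  .##..|.  b12=0 t=0,i=11
  .#.##|.  b11=0 t=5,i=11
  .#.#.|.  b10=0 t=0,i=3
  .#..#|#  b9=1 t=0,i=5
  .#...|#  b8=1 t=6,i=9
  ..###|#  b7=1 t=3,i=8
  ..##.|#  b6=1 t=0,i=10
  ..#.#|.  b5=0 t=0,i=2
  ..#..|#  b4=1 t=0,i=7
  ...##|.  b3=0 t=1,i=3
  ...#.|.  b2=0 t=0,i=1
  ....#|.  b1=0 t=4,i=4
  .....|#  b0=1 t=4,i=0
  bits 00101011111110101110001111010001 = 737862609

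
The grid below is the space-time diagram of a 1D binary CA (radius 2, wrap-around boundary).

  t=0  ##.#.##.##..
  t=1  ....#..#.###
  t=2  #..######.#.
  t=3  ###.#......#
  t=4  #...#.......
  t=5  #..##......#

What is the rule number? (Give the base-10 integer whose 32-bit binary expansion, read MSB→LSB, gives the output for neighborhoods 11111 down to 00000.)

186441268

  [31] ##### => .  t=2,i=5
  [30] ####. => .  t=2,i=7
  [29] ###.# => .  t=2,i=8
  [28] ###.. => .  t=1,i=11
  [27] ##.## => #  t=0,i=7
  [26] ##.#. => .  t=0,i=2
  [25] ##..# => #  t=0,i=10
  [24] ##... => #  t=1,i=0
  [23] #.### => .  t=1,i=9
  [22] #.##. => .  t=0,i=5
  [21] #.#.# => .  t=0,i=3
  [20] #.#.. => #  t=2,i=0
  [19] #..## => #  t=0,i=11
  [18] #..#. => #  t=1,i=6
  [17] #...# => .  t=4,i=2
  [16] #.... => .  t=1,i=1
  [15] .#### => #  t=2,i=4
  [14] .###. => #  t=1,i=10
  [13] .##.# => .  t=0,i=1
  [12] .##.. => #  t=0,i=9
  [11] .#.## => #  t=0,i=4
  [10] .#.#. => #  t=2,i=11
  [9] .#..# => #  t=1,i=5
  [8] .#... => .  t=3,i=5
  [7] ..### => .  t=2,i=3
  [6] ..##. => .  t=0,i=0
  [5] ..#.# => #  t=1,i=7
  [4] ..#.. => #  t=1,i=4
  [3] ...## => .  t=3,i=10
  [2] ...#. => #  t=1,i=3
  [1] ....# => .  t=1,i=2
  [0] ..... => .  t=3,i=7
  bits 00001011000111001101111000110100 = 186441268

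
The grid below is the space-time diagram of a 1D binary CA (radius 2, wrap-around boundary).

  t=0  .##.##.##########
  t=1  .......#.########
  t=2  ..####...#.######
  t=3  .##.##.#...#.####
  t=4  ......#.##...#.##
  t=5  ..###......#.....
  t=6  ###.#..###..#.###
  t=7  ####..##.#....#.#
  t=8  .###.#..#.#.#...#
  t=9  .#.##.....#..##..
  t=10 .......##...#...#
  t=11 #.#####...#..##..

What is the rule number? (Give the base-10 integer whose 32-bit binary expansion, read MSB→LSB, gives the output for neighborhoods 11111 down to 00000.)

  [31] ##### => #  t=0,i=9
  [30] ####. => #  t=0,i=15
  [29] ###.# => #  t=0,i=16
  [28] ###.. => #  t=1,i=16
  [27] ##.## => .  t=0,i=0
  [26] ##.#. => #  t=3,i=6
  [25] ##..# => .  t=2,i=0
  [24] ##... => .  t=1,i=0
  [23] #.### => #  t=0,i=7
  [22] #.##. => .  t=0,i=1
  [21] #.#.# => #  t=8,i=10
  [20] #.#.. => .  t=3,i=7
  [19] #..## => #  t=2,i=1
  [18] #..#. => .  t=6,i=11
  [17] #...# => #  t=2,i=7
  [16] #.... => .  t=1,i=1
  [15] .#### => .  t=0,i=8
  [14] .###. => .  t=5,i=3
  [13] .##.# => .  t=0,i=2
  [12] .##.. => .  t=4,i=9
  [11] .#.## => .  t=1,i=8
  [10] .#.#. => .  t=8,i=9
  [9] .#..# => .  t=6,i=5
  [8] .#... => #  t=3,i=8
  [7] ..### => #  t=2,i=2
  [6] ..##. => .  t=7,i=6
  [5] ..#.# => .  t=1,i=7
  [4] ..#.. => .  t=5,i=11
  [3] ...## => #  t=5,i=1
  [2] ...#. => .  t=1,i=6
  [1] ....# => #  t=1,i=5
  [0] ..... => #  t=1,i=2
  bits 11110100101010100000000110001011 = 4104782219

4104782219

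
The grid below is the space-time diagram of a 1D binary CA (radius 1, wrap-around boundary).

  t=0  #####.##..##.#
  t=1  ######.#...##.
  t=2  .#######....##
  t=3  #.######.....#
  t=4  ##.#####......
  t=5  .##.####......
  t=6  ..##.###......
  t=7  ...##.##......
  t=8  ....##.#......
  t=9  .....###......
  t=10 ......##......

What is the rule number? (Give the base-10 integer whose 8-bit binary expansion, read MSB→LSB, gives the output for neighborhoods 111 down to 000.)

  ###|#  b7=1 t=0,i=0
  ##.|#  b6=1 t=0,i=4
  #.#|#  b5=1 t=0,i=5
  #..|.  b4=0 t=0,i=8
  .##|.  b3=0 t=0,i=6
  .#.|#  b2=1 t=1,i=7
  ..#|.  b1=0 t=0,i=9
  ...|.  b0=0 t=1,i=9
  bits 11100100 = 228

228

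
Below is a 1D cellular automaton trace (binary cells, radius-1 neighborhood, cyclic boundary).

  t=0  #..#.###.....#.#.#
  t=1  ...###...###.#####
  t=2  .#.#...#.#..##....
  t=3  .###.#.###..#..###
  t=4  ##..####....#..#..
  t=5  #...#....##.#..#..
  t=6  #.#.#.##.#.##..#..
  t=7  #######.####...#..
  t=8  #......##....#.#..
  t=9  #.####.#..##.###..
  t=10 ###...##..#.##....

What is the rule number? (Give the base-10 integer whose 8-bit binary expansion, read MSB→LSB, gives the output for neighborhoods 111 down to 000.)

  [7] ### => .  t=0,i=6
  [6] ##. => .  t=0,i=0
  [5] #.# => #  t=0,i=4
  [4] #.. => .  t=0,i=1
  [3] .## => #  t=0,i=5
  [2] .#. => #  t=0,i=3
  [1] ..# => .  t=0,i=2
  [0] ... => #  t=0,i=9
  bits 00101101 = 45

45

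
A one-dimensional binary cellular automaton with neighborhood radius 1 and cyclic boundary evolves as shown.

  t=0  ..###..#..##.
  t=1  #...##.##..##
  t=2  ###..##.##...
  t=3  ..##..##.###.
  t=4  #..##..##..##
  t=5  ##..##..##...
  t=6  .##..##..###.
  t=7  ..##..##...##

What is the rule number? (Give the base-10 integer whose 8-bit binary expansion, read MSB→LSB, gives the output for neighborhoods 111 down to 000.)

  ###|.  b7=0 t=0,i=3
  ##.|#  b6=1 t=0,i=4
  #.#|#  b5=1 t=1,i=6
  #..|#  b4=1 t=0,i=5
  .##|.  b3=0 t=0,i=2
  .#.|#  b2=1 t=0,i=7
  ..#|.  b1=0 t=0,i=1
  ...|#  b0=1 t=0,i=0
  bits 01110101 = 117

117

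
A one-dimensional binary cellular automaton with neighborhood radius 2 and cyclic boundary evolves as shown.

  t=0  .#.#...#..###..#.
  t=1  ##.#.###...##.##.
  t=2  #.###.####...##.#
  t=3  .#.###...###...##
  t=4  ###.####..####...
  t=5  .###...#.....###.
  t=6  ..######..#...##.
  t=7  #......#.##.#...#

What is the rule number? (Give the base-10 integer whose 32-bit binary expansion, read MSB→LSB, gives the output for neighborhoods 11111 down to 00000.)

  nb #####: next=.  (t=6,i=4, bit31=0)
  nb ####.: next=.  (t=2,i=8, bit30=0)
  nb ###.#: next=#  (t=2,i=4, bit29=1)
  nb ###..: next=#  (t=0,i=12, bit28=1)
  nb ##.##: next=#  (t=1,i=13, bit27=1)
  nb ##.#.: next=#  (t=1,i=2, bit26=1)
  nb ##..#: next=.  (t=0,i=13, bit25=0)
  nb ##...: next=#  (t=1,i=8, bit24=1)
  nb #.###: next=.  (t=1,i=5, bit23=0)
  nb #.##.: next=#  (t=1,i=0, bit22=1)
  nb #.#.#: next=#  (t=1,i=3, bit21=1)
  nb #.#..: next=#  (t=0,i=3, bit20=1)
  nb #..##: next=.  (t=0,i=9, bit19=0)
  nb #..#.: next=#  (t=0,i=0, bit18=1)
  nb #...#: next=#  (t=0,i=5, bit17=1)
  nb #....: next=.  (t=5,i=9, bit16=0)
  nb .####: next=.  (t=2,i=7, bit15=0)
  nb .###.: next=#  (t=0,i=11, bit14=1)
  nb .##.#: next=.  (t=1,i=1, bit13=0)
  nb .##..: next=.  (t=6,i=15, bit12=0)
  nb .#.##: next=#  (t=1,i=4, bit11=1)
  nb .#.#.: next=.  (t=0,i=2, bit10=0)
  nb .#..#: next=.  (t=0,i=8, bit9=0)
  nb .#...: next=.  (t=0,i=4, bit8=0)
  nb ..###: next=.  (t=0,i=10, bit7=0)
  nb ..##.: next=.  (t=1,i=11, bit6=0)
  nb ..#.#: next=#  (t=0,i=1, bit5=1)
  nb ..#..: next=#  (t=0,i=7, bit4=1)
  nb ...##: next=.  (t=1,i=10, bit3=0)
  nb ...#.: next=#  (t=0,i=6, bit2=1)
  nb ....#: next=.  (t=5,i=11, bit1=0)
  nb .....: next=#  (t=5,i=10, bit0=1)
  bits 00111101011101100100100000110101 = 1031161909

1031161909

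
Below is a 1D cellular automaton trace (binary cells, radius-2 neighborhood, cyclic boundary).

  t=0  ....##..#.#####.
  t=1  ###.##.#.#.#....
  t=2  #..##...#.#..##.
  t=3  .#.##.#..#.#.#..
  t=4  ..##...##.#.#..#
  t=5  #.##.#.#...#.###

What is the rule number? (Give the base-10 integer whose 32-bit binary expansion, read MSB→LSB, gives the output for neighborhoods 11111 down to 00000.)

  [31] ##### => .  t=0,i=12
  [30] ####. => .  t=0,i=13
  [29] ###.# => .  t=1,i=2
  [28] ###.. => .  t=0,i=14
  [27] ##.## => #  t=1,i=3
  [26] ##.#. => .  t=1,i=6
  [25] ##..# => .  t=0,i=6
  [24] ##... => .  t=0,i=15
  [23] #.### => .  t=0,i=10
  [22] #.##. => #  t=1,i=4
  [21] #.#.# => .  t=1,i=7
  [20] #.#.. => .  t=1,i=11
  [19] #..## => .  t=2,i=2
  [18] #..#. => #  t=0,i=7
  [17] #...# => #  t=2,i=6
  [16] #.... => #  t=0,i=0
  [15] .#### => #  t=0,i=11
  [14] .###. => .  t=1,i=1
  [13] .##.# => .  t=1,i=5
  [12] .##.. => #  t=0,i=5
  [11] .#.## => #  t=0,i=9
  [10] .#.#. => #  t=1,i=8
  [9] .#..# => #  t=2,i=1
  [8] .#... => .  t=1,i=12
  [7] ..### => #  t=1,i=0
  [6] ..##. => #  t=0,i=4
  [5] ..#.# => .  t=0,i=8
  [4] ..#.. => #  t=4,i=15
  [3] ...## => .  t=0,i=3
  [2] ...#. => .  t=2,i=7
  [1] ....# => #  t=0,i=2
  [0] ..... => #  t=0,i=1
  bits 00001000010001111001111011010011 = 138911443

138911443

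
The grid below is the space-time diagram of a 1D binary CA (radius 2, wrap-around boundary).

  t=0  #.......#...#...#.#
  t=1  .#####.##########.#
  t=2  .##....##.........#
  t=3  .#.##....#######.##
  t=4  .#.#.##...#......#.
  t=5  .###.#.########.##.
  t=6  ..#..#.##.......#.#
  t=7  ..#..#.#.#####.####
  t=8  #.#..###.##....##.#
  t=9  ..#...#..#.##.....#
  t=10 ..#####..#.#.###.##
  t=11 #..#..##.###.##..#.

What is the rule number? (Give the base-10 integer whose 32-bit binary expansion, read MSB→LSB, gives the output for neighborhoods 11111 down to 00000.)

  ##### -> .   bit 31 = 0  t=1,i=3
  ####. -> .   bit 30 = 0  t=1,i=4
  ###.# -> .   bit 29 = 0  t=1,i=5
  ###.. -> #   bit 28 = 1  t=7,i=18
  ##.## -> .   bit 27 = 0  t=1,i=6
  ##.#. -> .   bit 26 = 0  t=1,i=17
  ##..# -> #   bit 25 = 1  t=5,i=18
  ##... -> #   bit 24 = 1  t=0,i=1
  #.### -> #   bit 23 = 1  t=1,i=1
  #.##. -> #   bit 22 = 1  t=0,i=18
  #.#.# -> #   bit 21 = 1  t=1,i=18
  #.#.. -> #   bit 20 = 1  t=6,i=18
  #..## -> .   bit 19 = 0  t=5,i=0
  #..#. -> .   bit 18 = 0  t=4,i=0
  #...# -> #   bit 17 = 1  t=0,i=10
  #.... -> #   bit 16 = 1  t=0,i=2
  .#### -> #   bit 15 = 1  t=1,i=2
  .###. -> #   bit 14 = 1  t=5,i=2
  .##.# -> .   bit 13 = 0  t=3,i=18
  .##.. -> .   bit 12 = 0  t=0,i=0
  .#.## -> .   bit 11 = 0  t=0,i=17
  .#.#. -> #   bit 10 = 1  t=4,i=2
  .#..# -> .   bit 9 = 0  t=4,i=18
  .#... -> #   bit 8 = 1  t=0,i=9
  ..### -> .   bit 7 = 0  t=3,i=9
  ..##. -> .   bit 6 = 0  t=2,i=7
  ..#.# -> #   bit 5 = 1  t=0,i=16
  ..#.. -> #   bit 4 = 1  t=0,i=8
  ...## -> .   bit 3 = 0  t=2,i=6
  ...#. -> #   bit 2 = 1  t=0,i=7
  ....# -> .   bit 1 = 0  t=0,i=6
  ..... -> #   bit 0 = 1  t=0,i=3
  bits 00010011111100111100010100110101 = 334742837

334742837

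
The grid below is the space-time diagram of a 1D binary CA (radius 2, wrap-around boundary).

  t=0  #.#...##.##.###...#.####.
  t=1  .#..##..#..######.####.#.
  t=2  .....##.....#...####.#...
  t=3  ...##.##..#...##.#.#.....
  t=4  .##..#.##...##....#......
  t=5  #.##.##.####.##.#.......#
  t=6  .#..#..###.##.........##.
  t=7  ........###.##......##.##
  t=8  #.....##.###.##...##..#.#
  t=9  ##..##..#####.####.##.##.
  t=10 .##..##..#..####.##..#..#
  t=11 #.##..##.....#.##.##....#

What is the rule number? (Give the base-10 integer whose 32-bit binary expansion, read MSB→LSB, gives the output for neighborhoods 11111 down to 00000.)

  #####|.  b31=0 t=1,i=13
  ####.|.  b30=0 t=0,i=22
  ###.#|#  b29=1 t=0,i=23
  ###..|#  b28=1 t=0,i=14
  ##.##|#  b27=1 t=0,i=8
  ##.#.|.  b26=0 t=0,i=24
  ##..#|#  b25=1 t=1,i=6
  ##...|#  b24=1 t=0,i=15
  #.###|#  b23=1 t=0,i=12
  #.##.|.  b22=0 t=0,i=9
  #.#.#|.  b21=0 t=0,i=0
  #.#..|.  b20=0 t=0,i=2
  #..##|.  b19=0 t=1,i=3
  #..#.|.  b18=0 t=1,i=0
  #...#|#  b17=1 t=0,i=4
  #....|.  b16=0 t=2,i=8
  .####|#  b15=1 t=0,i=21
  .###.|#  b14=1 t=0,i=13
  .##.#|.  b13=0 t=0,i=7
  .##..|#  b12=1 t=1,i=5
  .#.##|#  b11=1 t=0,i=19
  .#.#.|#  b10=1 t=0,i=1
  .#..#|.  b9=0 t=1,i=2
  .#...|.  b8=0 t=0,i=3
  ..###|.  b7=0 t=1,i=11
  ..##.|.  b6=0 t=0,i=6
  ..#.#|#  b5=1 t=0,i=18
  ..#..|.  b4=0 t=1,i=1
  ...##|#  b3=1 t=0,i=5
  ...#.|.  b2=0 t=0,i=17
  ....#|#  b1=1 t=2,i=3
  .....|.  b0=0 t=2,i=0
  bits 00111011100000101101110000101010 = 998431786

998431786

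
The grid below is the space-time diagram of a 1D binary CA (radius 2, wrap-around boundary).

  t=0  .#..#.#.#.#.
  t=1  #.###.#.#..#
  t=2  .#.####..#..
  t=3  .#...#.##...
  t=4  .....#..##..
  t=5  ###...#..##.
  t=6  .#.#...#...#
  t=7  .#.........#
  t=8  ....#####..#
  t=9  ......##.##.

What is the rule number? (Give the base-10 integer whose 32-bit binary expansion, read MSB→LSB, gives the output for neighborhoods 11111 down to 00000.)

  nb #####: next=#  (t=8,i=6, bit31=1)
  nb ####.: next=#  (t=2,i=5, bit30=1)
  nb ###.#: next=#  (t=1,i=4, bit29=1)
  nb ###..: next=.  (t=2,i=6, bit28=0)
  nb ##.##: next=#  (t=1,i=1, bit27=1)
  nb ##.#.: next=#  (t=1,i=5, bit26=1)
  nb ##..#: next=#  (t=2,i=7, bit25=1)
  nb ##...: next=#  (t=3,i=9, bit24=1)
  nb #.###: next=.  (t=1,i=2, bit23=0)
  nb #.##.: next=.  (t=3,i=7, bit22=0)
  nb #.#.#: next=#  (t=0,i=6, bit21=1)
  nb #.#..: next=.  (t=0,i=10, bit20=0)
  nb #..##: next=.  (t=1,i=10, bit19=0)
  nb #..#.: next=#  (t=0,i=0, bit18=1)
  nb #...#: next=.  (t=2,i=11, bit17=0)
  nb #....: next=.  (t=3,i=10, bit16=0)
  nb .####: next=.  (t=2,i=4, bit15=0)
  nb .###.: next=#  (t=1,i=3, bit14=1)
  nb .##.#: next=.  (t=1,i=0, bit13=0)
  nb .##..: next=#  (t=3,i=8, bit12=1)
  nb .#.##: next=.  (t=2,i=2, bit11=0)
  nb .#.#.: next=.  (t=0,i=5, bit10=0)
  nb .#..#: next=#  (t=0,i=2, bit9=1)
  nb .#...: next=.  (t=2,i=10, bit8=0)
  nb ..###: next=.  (t=8,i=4, bit7=0)
  nb ..##.: next=.  (t=1,i=11, bit6=0)
  nb ..#.#: next=#  (t=0,i=4, bit5=1)
  nb ..#..: next=.  (t=0,i=1, bit4=0)
  nb ...##: next=.  (t=8,i=3, bit3=0)
  nb ...#.: next=.  (t=2,i=0, bit2=0)
  nb ....#: next=.  (t=3,i=11, bit1=0)
  nb .....: next=#  (t=4,i=0, bit0=1)
  bits 11101111001001000101001000100001 = 4012134945

4012134945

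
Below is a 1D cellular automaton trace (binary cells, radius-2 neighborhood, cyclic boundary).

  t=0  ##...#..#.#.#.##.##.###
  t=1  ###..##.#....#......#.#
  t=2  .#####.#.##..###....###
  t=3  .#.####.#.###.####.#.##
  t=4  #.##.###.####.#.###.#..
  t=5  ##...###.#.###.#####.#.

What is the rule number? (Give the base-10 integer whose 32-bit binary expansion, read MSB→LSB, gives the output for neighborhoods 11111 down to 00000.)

  ##### -> #   bit 31 = 1  t=0,i=22
  ####. -> #   bit 30 = 1  t=0,i=0
  ###.# -> #   bit 29 = 1  t=2,i=5
  ###.. -> #   bit 28 = 1  t=0,i=1
  ##.## -> .   bit 27 = 0  t=0,i=16
  ##.#. -> #   bit 26 = 1  t=1,i=7
  ##..# -> #   bit 25 = 1  t=1,i=3
  ##... -> #   bit 24 = 1  t=0,i=2
  #.### -> #   bit 23 = 1  t=0,i=20
  #.##. -> .   bit 22 = 0  t=0,i=14
  #.#.# -> .   bit 21 = 0  t=0,i=10
  #.#.. -> .   bit 20 = 0  t=1,i=8
  #..## -> #   bit 19 = 1  t=1,i=4
  #..#. -> .   bit 18 = 0  t=0,i=7
  #...# -> .   bit 17 = 0  t=0,i=3
  #.... -> #   bit 16 = 1  t=1,i=10
  .#### -> .   bit 15 = 0  t=0,i=21
  .###. -> #   bit 14 = 1  t=2,i=14
  .##.# -> .   bit 13 = 0  t=0,i=15
  .##.. -> #   bit 12 = 1  t=2,i=10
  .#.## -> #   bit 11 = 1  t=0,i=13
  .#.#. -> .   bit 10 = 0  t=0,i=9
  .#..# -> #   bit 9 = 1  t=0,i=6
  .#... -> #   bit 8 = 1  t=1,i=9
  ..### -> .   bit 7 = 0  t=2,i=13
  ..##. -> #   bit 6 = 1  t=1,i=5
  ..#.# -> #   bit 5 = 1  t=0,i=8
  ..#.. -> #   bit 4 = 1  t=0,i=5
  ...## -> #   bit 3 = 1  t=2,i=19
  ...#. -> .   bit 2 = 0  t=0,i=4
  ....# -> .   bit 1 = 0  t=1,i=11
  ..... -> .   bit 0 = 0  t=1,i=16
  bits 11110111100010010101101101111000 = 4152974200

4152974200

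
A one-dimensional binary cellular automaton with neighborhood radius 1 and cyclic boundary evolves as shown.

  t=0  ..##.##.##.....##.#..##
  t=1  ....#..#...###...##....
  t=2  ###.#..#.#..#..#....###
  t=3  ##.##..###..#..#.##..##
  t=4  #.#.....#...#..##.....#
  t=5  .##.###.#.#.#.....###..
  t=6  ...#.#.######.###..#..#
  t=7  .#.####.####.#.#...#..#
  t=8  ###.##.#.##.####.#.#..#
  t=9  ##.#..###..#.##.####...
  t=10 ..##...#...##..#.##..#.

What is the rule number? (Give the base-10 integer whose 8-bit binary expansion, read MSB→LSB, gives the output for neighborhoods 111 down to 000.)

165

  ###|#  b7=1 t=1,i=12
  ##.|.  b6=0 t=0,i=3
  #.#|#  b5=1 t=0,i=4
  #..|.  b4=0 t=0,i=0
  .##|.  b3=0 t=0,i=2
  .#.|#  b2=1 t=0,i=18
  ..#|.  b1=0 t=0,i=1
  ...|#  b0=1 t=0,i=11
  bits 10100101 = 165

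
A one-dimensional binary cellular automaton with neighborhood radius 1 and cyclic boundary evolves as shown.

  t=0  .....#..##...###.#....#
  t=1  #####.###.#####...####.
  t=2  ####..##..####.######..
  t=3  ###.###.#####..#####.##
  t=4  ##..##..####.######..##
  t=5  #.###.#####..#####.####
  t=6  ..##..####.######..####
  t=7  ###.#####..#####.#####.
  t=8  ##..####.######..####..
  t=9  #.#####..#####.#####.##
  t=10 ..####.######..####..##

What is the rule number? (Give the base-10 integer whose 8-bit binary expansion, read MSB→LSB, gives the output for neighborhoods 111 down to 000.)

  ### -> #   bit 7 = 1  t=0,i=14
  ##. -> .   bit 6 = 0  t=0,i=9
  #.# -> .   bit 5 = 0  t=0,i=16
  #.. -> #   bit 4 = 1  t=0,i=0
  .## -> #   bit 3 = 1  t=0,i=8
  .#. -> .   bit 2 = 0  t=0,i=5
  ..# -> #   bit 1 = 1  t=0,i=4
  ... -> #   bit 0 = 1  t=0,i=1
  bits 10011011 = 155

155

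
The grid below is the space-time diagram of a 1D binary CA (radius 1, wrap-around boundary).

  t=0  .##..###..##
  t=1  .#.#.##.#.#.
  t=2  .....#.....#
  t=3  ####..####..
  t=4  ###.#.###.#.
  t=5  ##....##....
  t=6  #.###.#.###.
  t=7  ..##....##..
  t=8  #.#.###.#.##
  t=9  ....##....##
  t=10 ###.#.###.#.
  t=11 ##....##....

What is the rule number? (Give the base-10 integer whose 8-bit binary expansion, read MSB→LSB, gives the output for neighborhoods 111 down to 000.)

  ###|#  b7=1 t=0,i=6
  ##.|.  b6=0 t=0,i=2
  #.#|.  b5=0 t=0,i=0
  #..|#  b4=1 t=0,i=3
  .##|#  b3=1 t=0,i=1
  .#.|.  b2=0 t=1,i=1
  ..#|.  b1=0 t=0,i=4
  ...|#  b0=1 t=2,i=1
  bits 10011001 = 153

153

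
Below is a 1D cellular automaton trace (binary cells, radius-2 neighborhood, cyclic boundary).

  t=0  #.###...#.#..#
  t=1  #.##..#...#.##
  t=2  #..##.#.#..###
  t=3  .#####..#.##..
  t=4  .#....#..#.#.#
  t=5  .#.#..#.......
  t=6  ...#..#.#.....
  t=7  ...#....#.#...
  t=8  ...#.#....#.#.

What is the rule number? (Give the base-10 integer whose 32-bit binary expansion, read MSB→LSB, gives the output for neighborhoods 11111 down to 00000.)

647723216

  #####|.  b31=0 t=3,i=3
  ####.|.  b30=0 t=2,i=13
  ###.#|#  b29=1 t=1,i=0
  ###..|.  b28=0 t=0,i=4
  ##.##|.  b27=0 t=0,i=1
  ##.#.|#  b26=1 t=2,i=5
  ##..#|#  b25=1 t=1,i=4
  ##...|.  b24=0 t=0,i=5
  #.###|#  b23=1 t=0,i=2
  #.##.|.  b22=0 t=1,i=2
  #.#.#|.  b21=0 t=2,i=6
  #.#..|#  b20=1 t=0,i=10
  #..##|#  b19=1 t=0,i=12
  #..#.|.  b18=0 t=1,i=5
  #...#|#  b17=1 t=0,i=6
  #....|#  b16=1 t=4,i=3
  .####|.  b15=0 t=2,i=12
  .###.|#  b14=1 t=0,i=3
  .##.#|#  b13=1 t=0,i=0
  .##..|#  b12=1 t=1,i=3
  .#.##|#  b11=1 t=1,i=11
  .#.#.|.  b10=0 t=0,i=9
  .#..#|.  b9=0 t=0,i=11
  .#...|.  b8=0 t=1,i=7
  ..###|#  b7=1 t=2,i=11
  ..##.|#  b6=1 t=0,i=13
  ..#.#|.  b5=0 t=0,i=8
  ..#..|#  b4=1 t=1,i=6
  ...##|.  b3=0 t=3,i=0
  ...#.|.  b2=0 t=0,i=7
  ....#|.  b1=0 t=4,i=4
  .....|.  b0=0 t=5,i=9
  bits 00100110100110110111100011010000 = 647723216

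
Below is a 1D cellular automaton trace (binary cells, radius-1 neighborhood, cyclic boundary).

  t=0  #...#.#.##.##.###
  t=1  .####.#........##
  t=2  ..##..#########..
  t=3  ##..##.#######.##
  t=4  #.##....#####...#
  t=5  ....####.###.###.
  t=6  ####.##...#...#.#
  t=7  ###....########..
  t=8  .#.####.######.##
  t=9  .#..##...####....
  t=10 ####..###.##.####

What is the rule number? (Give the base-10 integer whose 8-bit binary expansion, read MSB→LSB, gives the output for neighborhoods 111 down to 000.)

151

  ###|#  b7=1 t=0,i=15
  ##.|.  b6=0 t=0,i=0
  #.#|.  b5=0 t=0,i=5
  #..|#  b4=1 t=0,i=1
  .##|.  b3=0 t=0,i=8
  .#.|#  b2=1 t=0,i=4
  ..#|#  b1=1 t=0,i=3
  ...|#  b0=1 t=0,i=2
  bits 10010111 = 151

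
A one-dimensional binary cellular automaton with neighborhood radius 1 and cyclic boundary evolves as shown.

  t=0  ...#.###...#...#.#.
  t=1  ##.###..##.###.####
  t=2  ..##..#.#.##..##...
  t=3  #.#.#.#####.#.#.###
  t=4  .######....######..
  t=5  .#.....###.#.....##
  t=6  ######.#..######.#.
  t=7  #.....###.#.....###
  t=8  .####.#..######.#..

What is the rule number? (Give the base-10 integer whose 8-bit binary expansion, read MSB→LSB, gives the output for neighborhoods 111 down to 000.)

  [7] ### => .  t=0,i=6
  [6] ##. => .  t=0,i=7
  [5] #.# => #  t=0,i=4
  [4] #.. => #  t=0,i=8
  [3] .## => #  t=0,i=5
  [2] .#. => #  t=0,i=3
  [1] ..# => .  t=0,i=2
  [0] ... => #  t=0,i=0
  bits 00111101 = 61

61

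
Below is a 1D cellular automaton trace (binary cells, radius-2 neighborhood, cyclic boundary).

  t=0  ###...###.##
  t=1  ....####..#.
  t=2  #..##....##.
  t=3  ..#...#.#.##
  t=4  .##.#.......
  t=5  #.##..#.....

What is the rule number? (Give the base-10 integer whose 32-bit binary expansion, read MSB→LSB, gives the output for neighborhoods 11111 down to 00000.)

76505240

  nb #####: next=.  (t=0,i=0, bit31=0)
  nb ####.: next=.  (t=0,i=1, bit30=0)
  nb ###.#: next=.  (t=0,i=8, bit29=0)
  nb ###..: next=.  (t=0,i=2, bit28=0)
  nb ##.##: next=.  (t=0,i=9, bit27=0)
  nb ##.#.: next=#  (t=2,i=11, bit26=1)
  nb ##..#: next=.  (t=1,i=8, bit25=0)
  nb ##...: next=.  (t=0,i=3, bit24=0)
  nb #.###: next=#  (t=0,i=10, bit23=1)
  nb #.##.: next=.  (t=3,i=10, bit22=0)
  nb #.#.#: next=.  (t=3,i=8, bit21=0)
  nb #.#..: next=.  (t=2,i=0, bit20=0)
  nb #..##: next=#  (t=2,i=2, bit19=1)
  nb #..#.: next=#  (t=1,i=9, bit18=1)
  nb #...#: next=#  (t=0,i=4, bit17=1)
  nb #....: next=#  (t=1,i=0, bit16=1)
  nb .####: next=.  (t=0,i=11, bit15=0)
  nb .###.: next=#  (t=0,i=7, bit14=1)
  nb .##.#: next=#  (t=2,i=10, bit13=1)
  nb .##..: next=.  (t=2,i=4, bit12=0)
  nb .#.##: next=.  (t=3,i=9, bit11=0)
  nb .#.#.: next=.  (t=3,i=7, bit10=0)
  nb .#..#: next=.  (t=2,i=1, bit9=0)
  nb .#...: next=.  (t=1,i=11, bit8=0)
  nb ..###: next=#  (t=0,i=6, bit7=1)
  nb ..##.: next=.  (t=2,i=3, bit6=0)
  nb ..#.#: next=.  (t=3,i=6, bit5=0)
  nb ..#..: next=#  (t=1,i=10, bit4=1)
  nb ...##: next=#  (t=0,i=5, bit3=1)
  nb ...#.: next=.  (t=3,i=5, bit2=0)
  nb ....#: next=.  (t=1,i=2, bit1=0)
  nb .....: next=.  (t=1,i=1, bit0=0)
  bits 00000100100011110110000010011000 = 76505240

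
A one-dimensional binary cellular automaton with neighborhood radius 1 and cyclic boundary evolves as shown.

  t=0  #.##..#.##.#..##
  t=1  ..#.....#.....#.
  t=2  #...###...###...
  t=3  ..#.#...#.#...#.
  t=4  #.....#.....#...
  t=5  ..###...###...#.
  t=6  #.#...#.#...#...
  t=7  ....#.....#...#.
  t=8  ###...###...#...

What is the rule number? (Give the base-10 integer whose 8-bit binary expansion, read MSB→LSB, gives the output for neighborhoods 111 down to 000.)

9

  ###|.  b7=0 t=0,i=15
  ##.|.  b6=0 t=0,i=0
  #.#|.  b5=0 t=0,i=1
  #..|.  b4=0 t=0,i=4
  .##|#  b3=1 t=0,i=2
  .#.|.  b2=0 t=0,i=6
  ..#|.  b1=0 t=0,i=5
  ...|#  b0=1 t=1,i=0
  bits 00001001 = 9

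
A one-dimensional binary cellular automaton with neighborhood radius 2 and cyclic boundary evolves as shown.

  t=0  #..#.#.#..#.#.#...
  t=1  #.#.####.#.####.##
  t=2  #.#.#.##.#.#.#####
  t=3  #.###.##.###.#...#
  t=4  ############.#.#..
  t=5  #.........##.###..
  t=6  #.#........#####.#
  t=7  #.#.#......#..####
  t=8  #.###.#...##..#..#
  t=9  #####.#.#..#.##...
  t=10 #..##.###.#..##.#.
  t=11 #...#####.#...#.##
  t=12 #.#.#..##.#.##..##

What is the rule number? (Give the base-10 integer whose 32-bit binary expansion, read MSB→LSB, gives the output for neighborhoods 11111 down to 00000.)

  [31] ##### => .  t=2,i=15
  [30] ####. => #  t=1,i=6
  [29] ###.# => #  t=1,i=0
  [28] ###.. => #  t=5,i=15
  [27] ##.## => #  t=1,i=15
  [26] ##.#. => .  t=1,i=1
  [25] ##..# => .  t=5,i=16
  [24] ##... => .  t=9,i=15
  [23] #.### => #  t=1,i=4
  [22] #.##. => #  t=2,i=6
  [21] #.#.# => #  t=0,i=5
  [20] #.#.. => #  t=0,i=7
  [19] #..## => .  t=4,i=17
  [18] #..#. => #  t=0,i=2
  [17] #...# => #  t=0,i=16
  [16] #.... => #  t=5,i=2
  [15] .#### => .  t=1,i=5
  [14] .###. => #  t=1,i=17
  [13] .##.# => #  t=2,i=7
  [12] .##.. => #  t=8,i=11
  [11] .#.## => .  t=1,i=3
  [10] .#.#. => #  t=0,i=4
  [9] .#..# => .  t=0,i=1
  [8] .#... => .  t=0,i=15
  [7] ..### => #  t=4,i=0
  [6] ..##. => .  t=3,i=17
  [5] ..#.# => .  t=0,i=3
  [4] ..#.. => #  t=0,i=0
  [3] ...## => .  t=3,i=16
  [2] ...#. => #  t=0,i=17
  [1] ....# => .  t=5,i=8
  [0] ..... => .  t=5,i=3
  bits 01111000111101110111010010010100 = 2029483156

2029483156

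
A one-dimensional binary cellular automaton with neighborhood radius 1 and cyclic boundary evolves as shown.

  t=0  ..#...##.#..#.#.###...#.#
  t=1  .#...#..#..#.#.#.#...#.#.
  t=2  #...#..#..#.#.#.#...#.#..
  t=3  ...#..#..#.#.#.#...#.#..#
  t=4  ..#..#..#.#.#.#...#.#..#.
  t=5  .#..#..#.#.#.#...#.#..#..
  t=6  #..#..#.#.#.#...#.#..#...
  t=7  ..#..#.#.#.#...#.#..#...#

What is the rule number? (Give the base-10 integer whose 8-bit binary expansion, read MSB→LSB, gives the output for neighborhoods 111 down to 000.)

162

  nb ###: next=#  (t=0,i=17, bit7=1)
  nb ##.: next=.  (t=0,i=7, bit6=0)
  nb #.#: next=#  (t=0,i=8, bit5=1)
  nb #..: next=.  (t=0,i=0, bit4=0)
  nb .##: next=.  (t=0,i=6, bit3=0)
  nb .#.: next=.  (t=0,i=2, bit2=0)
  nb ..#: next=#  (t=0,i=1, bit1=1)
  nb ...: next=.  (t=0,i=4, bit0=0)
  bits 10100010 = 162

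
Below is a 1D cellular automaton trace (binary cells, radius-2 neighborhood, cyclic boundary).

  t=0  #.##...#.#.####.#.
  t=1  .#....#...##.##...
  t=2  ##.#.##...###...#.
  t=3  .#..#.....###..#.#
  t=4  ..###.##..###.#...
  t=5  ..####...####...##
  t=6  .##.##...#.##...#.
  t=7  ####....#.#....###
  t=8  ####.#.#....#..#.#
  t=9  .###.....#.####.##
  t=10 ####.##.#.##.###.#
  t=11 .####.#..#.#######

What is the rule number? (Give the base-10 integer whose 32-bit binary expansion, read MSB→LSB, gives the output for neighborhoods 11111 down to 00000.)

4170017493

  #####|#  b31=1 t=7,i=0
  ####.|#  b30=1 t=0,i=13
  ###.#|#  b29=1 t=0,i=14
  ###..|#  b28=1 t=2,i=12
  ##.##|#  b27=1 t=1,i=12
  ##.#.|.  b26=0 t=0,i=15
  ##..#|.  b25=0 t=3,i=13
  ##...|.  b24=0 t=0,i=4
  #.###|#  b23=1 t=0,i=11
  #.##.|.  b22=0 t=0,i=2
  #.#.#|.  b21=0 t=0,i=0
  #.#..|.  b20=0 t=3,i=1
  #..##|#  b19=1 t=4,i=9
  #..#.|#  b18=1 t=3,i=3
  #...#|.  b17=0 t=0,i=5
  #....|#  b16=1 t=1,i=3
  .####|.  b15=0 t=0,i=12
  .###.|#  b14=1 t=2,i=11
  .##.#|#  b13=1 t=1,i=11
  .##..|.  b12=0 t=0,i=3
  .#.##|#  b11=1 t=0,i=1
  .#.#.|.  b10=0 t=0,i=8
  .#..#|#  b9=1 t=3,i=2
  .#...|.  b8=0 t=1,i=2
  ..###|#  b7=1 t=2,i=10
  ..##.|#  b6=1 t=1,i=10
  ..#.#|.  b5=0 t=0,i=7
  ..#..|#  b4=1 t=1,i=1
  ...##|.  b3=0 t=1,i=9
  ...#.|#  b2=1 t=0,i=6
  ....#|.  b1=0 t=1,i=4
  .....|#  b0=1 t=3,i=7
  bits 11111000100011010110101011010101 = 4170017493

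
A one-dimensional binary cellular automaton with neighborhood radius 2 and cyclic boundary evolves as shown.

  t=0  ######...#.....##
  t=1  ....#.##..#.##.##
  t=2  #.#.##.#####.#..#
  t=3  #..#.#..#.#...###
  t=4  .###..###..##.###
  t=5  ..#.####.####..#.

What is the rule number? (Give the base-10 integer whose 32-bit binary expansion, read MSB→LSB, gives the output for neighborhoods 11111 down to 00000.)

  [31] ##### => .  t=0,i=0
  [30] ####. => #  t=0,i=4
  [29] ###.# => .  t=2,i=11
  [28] ###.. => .  t=0,i=5
  [27] ##.## => .  t=1,i=14
  [26] ##.#. => .  t=2,i=1
  [25] ##..# => #  t=1,i=8
  [24] ##... => #  t=0,i=6
  [23] #.### => .  t=2,i=7
  [22] #.##. => .  t=1,i=6
  [21] #.#.# => .  t=2,i=2
  [20] #.#.. => .  t=2,i=13
  [19] #..## => #  t=2,i=15
  [18] #..#. => #  t=1,i=9
  [17] #...# => #  t=0,i=7
  [16] #.... => .  t=0,i=11
  [15] .#### => #  t=0,i=16
  [14] .###. => #  t=4,i=2
  [13] .##.# => #  t=1,i=13
  [12] .##.. => #  t=1,i=7
  [11] .#.## => #  t=1,i=5
  [10] .#.#. => .  t=3,i=4
  [9] .#..# => #  t=2,i=14
  [8] .#... => #  t=0,i=10
  [7] ..### => #  t=0,i=15
  [6] ..##. => #  t=2,i=16
  [5] ..#.# => #  t=1,i=4
  [4] ..#.. => .  t=0,i=9
  [3] ...## => .  t=0,i=14
  [2] ...#. => .  t=0,i=8
  [1] ....# => #  t=0,i=13
  [0] ..... => #  t=0,i=12
  bits 01000011000011101111101111100011 = 1125055459

1125055459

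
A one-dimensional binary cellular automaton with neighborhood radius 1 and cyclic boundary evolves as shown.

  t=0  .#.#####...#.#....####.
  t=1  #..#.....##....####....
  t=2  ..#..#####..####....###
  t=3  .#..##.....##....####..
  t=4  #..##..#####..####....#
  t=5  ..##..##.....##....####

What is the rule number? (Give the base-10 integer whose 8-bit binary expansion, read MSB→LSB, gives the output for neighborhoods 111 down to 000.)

  ### -> .   bit 7 = 0  t=0,i=4
  ##. -> .   bit 6 = 0  t=0,i=7
  #.# -> .   bit 5 = 0  t=0,i=2
  #.. -> .   bit 4 = 0  t=0,i=8
  .## -> #   bit 3 = 1  t=0,i=3
  .#. -> .   bit 2 = 0  t=0,i=1
  ..# -> #   bit 1 = 1  t=0,i=0
  ... -> #   bit 0 = 1  t=0,i=9
  bits 00001011 = 11

11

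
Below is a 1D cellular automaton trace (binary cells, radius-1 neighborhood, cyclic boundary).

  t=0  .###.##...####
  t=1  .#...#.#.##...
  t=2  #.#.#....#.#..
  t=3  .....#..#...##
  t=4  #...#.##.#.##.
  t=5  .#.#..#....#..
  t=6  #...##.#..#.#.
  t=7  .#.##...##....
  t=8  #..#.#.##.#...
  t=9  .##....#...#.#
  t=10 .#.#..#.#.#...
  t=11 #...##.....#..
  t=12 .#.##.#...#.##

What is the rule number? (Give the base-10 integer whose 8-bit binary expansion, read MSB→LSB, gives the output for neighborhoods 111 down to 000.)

26

  nb ###: next=.  (t=0,i=2, bit7=0)
  nb ##.: next=.  (t=0,i=3, bit6=0)
  nb #.#: next=.  (t=0,i=0, bit5=0)
  nb #..: next=#  (t=0,i=7, bit4=1)
  nb .##: next=#  (t=0,i=1, bit3=1)
  nb .#.: next=.  (t=1,i=1, bit2=0)
  nb ..#: next=#  (t=0,i=9, bit1=1)
  nb ...: next=.  (t=0,i=8, bit0=0)
  bits 00011010 = 26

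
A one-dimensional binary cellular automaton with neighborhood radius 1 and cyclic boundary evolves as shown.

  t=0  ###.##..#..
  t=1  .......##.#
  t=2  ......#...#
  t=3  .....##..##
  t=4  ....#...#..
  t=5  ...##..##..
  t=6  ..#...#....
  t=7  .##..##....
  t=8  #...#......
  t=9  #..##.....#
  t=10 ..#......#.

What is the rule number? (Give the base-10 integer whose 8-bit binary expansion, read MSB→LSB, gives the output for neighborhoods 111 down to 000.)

  ###|.  b7=0 t=0,i=1
  ##.|.  b6=0 t=0,i=2
  #.#|.  b5=0 t=0,i=3
  #..|.  b4=0 t=0,i=6
  .##|.  b3=0 t=0,i=0
  .#.|#  b2=1 t=0,i=8
  ..#|#  b1=1 t=0,i=7
  ...|.  b0=0 t=1,i=1
  bits 00000110 = 6

6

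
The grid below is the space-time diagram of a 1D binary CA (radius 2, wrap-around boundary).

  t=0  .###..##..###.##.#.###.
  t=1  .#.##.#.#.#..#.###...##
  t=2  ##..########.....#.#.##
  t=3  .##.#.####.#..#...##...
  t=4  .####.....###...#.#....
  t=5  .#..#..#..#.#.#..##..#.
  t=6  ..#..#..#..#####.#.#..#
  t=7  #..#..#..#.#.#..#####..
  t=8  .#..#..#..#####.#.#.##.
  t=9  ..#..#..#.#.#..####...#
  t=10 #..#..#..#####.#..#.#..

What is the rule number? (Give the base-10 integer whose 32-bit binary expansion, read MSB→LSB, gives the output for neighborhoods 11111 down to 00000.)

2654086849

  #####|#  b31=1 t=2,i=6
  ####.|.  b30=0 t=2,i=0
  ###.#|.  b29=0 t=0,i=12
  ###..|#  b28=1 t=0,i=3
  ##.##|#  b27=1 t=0,i=13
  ##.#.|#  b26=1 t=0,i=16
  ##..#|#  b25=1 t=0,i=4
  ##...|.  b24=0 t=1,i=18
  #.###|.  b23=0 t=0,i=19
  #.##.|.  b22=0 t=0,i=14
  #.#.#|#  b21=1 t=0,i=17
  #.#..|#  b20=1 t=1,i=10
  #..##|.  b19=0 t=0,i=0
  #..#.|.  b18=0 t=1,i=12
  #...#|#  b17=1 t=1,i=19
  #....|.  b16=0 t=2,i=13
  .####|.  b15=0 t=2,i=5
  .###.|.  b14=0 t=0,i=2
  .##.#|#  b13=1 t=0,i=15
  .##..|.  b12=0 t=0,i=7
  .#.##|.  b11=0 t=0,i=18
  .#.#.|#  b10=1 t=1,i=7
  .#..#|#  b9=1 t=1,i=11
  .#...|.  b8=0 t=3,i=15
  ..###|#  b7=1 t=0,i=1
  ..##.|#  b6=1 t=0,i=6
  ..#.#|.  b5=0 t=1,i=13
  ..#..|.  b4=0 t=3,i=14
  ...##|.  b3=0 t=1,i=20
  ...#.|.  b2=0 t=2,i=16
  ....#|.  b1=0 t=2,i=15
  .....|#  b0=1 t=2,i=14
  bits 10011110001100100010011011000001 = 2654086849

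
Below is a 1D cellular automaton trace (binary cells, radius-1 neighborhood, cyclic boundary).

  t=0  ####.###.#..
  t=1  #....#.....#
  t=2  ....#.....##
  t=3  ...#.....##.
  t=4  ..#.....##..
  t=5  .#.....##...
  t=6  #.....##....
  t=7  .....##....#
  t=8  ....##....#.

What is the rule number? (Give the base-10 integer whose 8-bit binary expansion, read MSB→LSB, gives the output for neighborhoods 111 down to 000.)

  ### -> .   bit 7 = 0  t=0,i=1
  ##. -> .   bit 6 = 0  t=0,i=3
  #.# -> .   bit 5 = 0  t=0,i=4
  #.. -> .   bit 4 = 0  t=0,i=10
  .## -> #   bit 3 = 1  t=0,i=0
  .#. -> .   bit 2 = 0  t=0,i=9
  ..# -> #   bit 1 = 1  t=0,i=11
  ... -> .   bit 0 = 0  t=1,i=2
  bits 00001010 = 10

10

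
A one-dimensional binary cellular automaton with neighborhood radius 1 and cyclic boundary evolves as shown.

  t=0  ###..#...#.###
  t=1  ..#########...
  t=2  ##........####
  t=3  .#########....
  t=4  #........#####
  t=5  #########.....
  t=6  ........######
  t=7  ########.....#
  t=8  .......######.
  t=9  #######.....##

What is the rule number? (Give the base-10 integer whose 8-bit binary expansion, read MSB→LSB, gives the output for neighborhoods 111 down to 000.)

119

  ###|.  b7=0 t=0,i=0
  ##.|#  b6=1 t=0,i=2
  #.#|#  b5=1 t=0,i=10
  #..|#  b4=1 t=0,i=3
  .##|.  b3=0 t=0,i=11
  .#.|#  b2=1 t=0,i=5
  ..#|#  b1=1 t=0,i=4
  ...|#  b0=1 t=0,i=7
  bits 01110111 = 119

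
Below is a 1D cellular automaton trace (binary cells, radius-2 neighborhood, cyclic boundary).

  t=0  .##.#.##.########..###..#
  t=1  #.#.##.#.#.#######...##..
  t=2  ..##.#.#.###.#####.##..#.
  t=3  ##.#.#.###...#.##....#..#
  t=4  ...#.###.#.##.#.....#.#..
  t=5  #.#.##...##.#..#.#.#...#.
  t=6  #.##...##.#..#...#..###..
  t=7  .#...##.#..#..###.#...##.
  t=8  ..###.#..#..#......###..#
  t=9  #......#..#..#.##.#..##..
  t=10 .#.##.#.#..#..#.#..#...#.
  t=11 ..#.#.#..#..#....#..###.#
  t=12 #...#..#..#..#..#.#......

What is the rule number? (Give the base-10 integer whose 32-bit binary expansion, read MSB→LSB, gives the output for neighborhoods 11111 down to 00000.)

3533843213

  [31] ##### => #  t=0,i=11
  [30] ####. => #  t=0,i=15
  [29] ###.# => .  t=2,i=11
  [28] ###.. => #  t=0,i=16
  [27] ##.## => .  t=0,i=8
  [26] ##.#. => .  t=0,i=3
  [25] ##..# => #  t=0,i=17
  [24] ##... => .  t=1,i=18
  [23] #.### => #  t=0,i=9
  [22] #.##. => .  t=0,i=1
  [21] #.#.# => #  t=0,i=4
  [20] #.#.. => .  t=4,i=14
  [19] #..## => .  t=0,i=18
  [18] #..#. => .  t=0,i=23
  [17] #...# => #  t=1,i=19
  [16] #.... => .  t=3,i=18
  [15] .#### => .  t=0,i=10
  [14] .###. => .  t=0,i=20
  [13] .##.# => #  t=0,i=2
  [12] .##.. => .  t=1,i=22
  [11] .#.## => #  t=0,i=0
  [10] .#.#. => .  t=1,i=1
  [9] .#..# => #  t=3,i=22
  [8] .#... => #  t=2,i=24
  [7] ..### => .  t=0,i=19
  [6] ..##. => .  t=1,i=21
  [5] ..#.# => .  t=0,i=24
  [4] ..#.. => .  t=2,i=23
  [3] ...## => #  t=1,i=20
  [2] ...#. => #  t=3,i=12
  [1] ....# => .  t=3,i=19
  [0] ..... => #  t=4,i=0
  bits 11010010101000100010101100001101 = 3533843213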